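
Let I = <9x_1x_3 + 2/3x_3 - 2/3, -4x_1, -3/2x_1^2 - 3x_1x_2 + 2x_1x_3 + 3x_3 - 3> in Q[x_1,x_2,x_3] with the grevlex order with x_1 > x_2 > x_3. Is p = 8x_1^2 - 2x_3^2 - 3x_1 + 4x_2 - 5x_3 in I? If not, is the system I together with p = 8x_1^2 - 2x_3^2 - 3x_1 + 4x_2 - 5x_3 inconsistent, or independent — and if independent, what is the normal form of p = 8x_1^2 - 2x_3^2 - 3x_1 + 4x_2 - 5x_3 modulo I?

8x_1^2 - 2x_3^2 - 3x_1 + 4x_2 - 5x_3 is independent of I; its normal form modulo I is 4x_2 - 7.

First compute the reduced Gröbner basis of I by Buchberger's algorithm.
f_1 = 9x_1x_3 + 2/3x_3 - 2/3, LT = x_1x_3.
f_2 = -4x_1, LT = x_1.
f_3 = -3/2x_1^2 - 3x_1x_2 + 2x_1x_3 + 3x_3 - 3, LT = x_1^2.

S(f_1,f_2): lcm = x_1x_3. S = 2/27x_3 - 2/27.
  leading term x_3: no divisor's leading term divides it; move 2/27x_3 to the remainder.
  leading term 1: no divisor's leading term divides it; move -2/27 to the remainder.
  remainder 2/27x_3 - 2/27 ≠ 0; add h_4 = 2/27x_3 - 2/27 to the basis.

The other S-polynomials (S(f_1,f_3), S(f_2,f_3), S(f_1,h_4), S(f_2,h_4), S(f_3,h_4)) all reduce to 0 modulo the current basis, so we have a Gröbner basis.
Inter-reduce: drop elements whose leading term is divisible by another's, tail-reduce, and make monic.
Reduced Gröbner basis: {x_1, x_3 - 1}.
Label its elements g_1 = x_1, g_2 = x_3 - 1.

Reduce p = 8x_1^2 - 2x_3^2 - 3x_1 + 4x_2 - 5x_3 modulo G:
  leading term x_1^2: subtract (8x_1)·g_1 from 8x_1^2 - 2x_3^2 - 3x_1 + 4x_2 - 5x_3 → -2x_3^2 - 3x_1 + 4x_2 - 5x_3
  leading term x_3^2: subtract (-2x_3)·g_2 from -2x_3^2 - 3x_1 + 4x_2 - 5x_3 → -3x_1 + 4x_2 - 7x_3
  leading term x_1: subtract (-3)·g_1 from -3x_1 + 4x_2 - 7x_3 → 4x_2 - 7x_3
  leading term x_2: no divisor's leading term divides it; move 4x_2 to the remainder.
  leading term x_3: subtract (-7)·g_2 from -7x_3 → -7
  leading term 1: no divisor's leading term divides it; move -7 to the remainder.
  normal form = 4x_2 - 7.
The normal form is nonzero, so p ∉ I. Since p minus its normal form lies in I, I + (p) = I + (r) where r = 4x_2 - 7; decide whether this ideal is the whole ring.
Run Buchberger on G together with r (pairs among the g_i already reduce to 0 since G is a Gröbner basis):
g_1 = x_1, LT = x_1.
g_2 = x_3 - 1, LT = x_3.
r = 4x_2 - 7, LT = x_2.

The S-polynomials (S(g_1,g_2), S(g_1,r), S(g_2,r)) all reduce to 0 modulo the current basis, so we have a Gröbner basis.
Inter-reduce: drop elements whose leading term is divisible by another's, tail-reduce, and make monic.
Reduced Gröbner basis: {x_1, x_2 - 7/4, x_3 - 1}.
The reduced Gröbner basis of I + (p) is {x_1, x_2 - 7/4, x_3 - 1} ≠ {1}, a proper ideal, so the enlarged system stays consistent: p is independent of I, with normal form 4x_2 - 7.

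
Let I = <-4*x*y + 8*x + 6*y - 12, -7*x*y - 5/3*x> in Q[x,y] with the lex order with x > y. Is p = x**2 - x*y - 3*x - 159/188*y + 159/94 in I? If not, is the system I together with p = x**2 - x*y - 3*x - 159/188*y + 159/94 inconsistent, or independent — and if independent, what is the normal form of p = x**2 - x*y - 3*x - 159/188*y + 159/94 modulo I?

x**2 - x*y - 3*x - 159/188*y + 159/94 lies in I (it reduces to 0).

First compute the reduced Gröbner basis of I by Buchberger's algorithm.
f_1 = -4*x*y + 8*x + 6*y - 12, LT = x*y.
f_2 = -7*x*y - 5/3*x, LT = x*y.

S(f_1,f_2): lcm = x*y. S = -47/21*x - 3/2*y + 3.
  leading term x: no divisor's leading term divides it; move -47/21*x to the remainder.
  leading term y: no divisor's leading term divides it; move -3/2*y to the remainder.
  leading term 1: no divisor's leading term divides it; move 3 to the remainder.
  remainder -47/21*x - 3/2*y + 3 ≠ 0; add h_3 = -47/21*x - 3/2*y + 3 to the basis.

S(f_1,h_3): lcm = x*y. S = -2*x - 63/94*y**2 - 15/94*y + 3.
  leading term x: subtract (42/47)·h_3 from -2*x - 63/94*y**2 - 15/94*y + 3 → -63/94*y**2 + 111/94*y + 15/47
  leading term y**2: no divisor's leading term divides it; move -63/94*y**2 to the remainder.
  leading term y: no divisor's leading term divides it; move 111/94*y to the remainder.
  leading term 1: no divisor's leading term divides it; move 15/47 to the remainder.
  remainder -63/94*y**2 + 111/94*y + 15/47 ≠ 0; add h_4 = -63/94*y**2 + 111/94*y + 15/47 to the basis.

S(f_2,h_3): lcm = x*y. S = 5/21*x - 63/94*y**2 + 63/47*y.
  leading term x: subtract (-5/47)·h_3 from 5/21*x - 63/94*y**2 + 63/47*y → -63/94*y**2 + 111/94*y + 15/47
  leading term y**2: subtract (1)·h_4 from -63/94*y**2 + 111/94*y + 15/47 → 0
  remainder 0.

S(f_1,h_4): lcm = x*y**2. S = -5/21*x*y + 10/21*x - 3/2*y**2 + 3*y.
  leading term x*y: subtract (5/84)·f_1 from -5/21*x*y + 10/21*x - 3/2*y**2 + 3*y → -3/2*y**2 + 37/14*y + 5/7
  leading term y**2: subtract (47/21)·h_4 from -3/2*y**2 + 37/14*y + 5/7 → 0
  remainder 0.

S(f_2,h_4): lcm = x*y**2. S = 2*x*y + 10/21*x.
  leading term x*y: subtract (-1/2)·f_1 from 2*x*y + 10/21*x → 94/21*x + 3*y - 6
  leading term x: subtract (-2)·h_3 from 94/21*x + 3*y - 6 → 0
  remainder 0.

S(h_3,h_4): leading monomials are coprime, so the S-polynomial reduces to 0 (Buchberger's first criterion).
Every S-polynomial of the final basis reduces to 0, so we have a Gröbner basis.
Inter-reduce: drop elements whose leading term is divisible by another's, tail-reduce, and make monic.
Reduced Gröbner basis: {x + 63/94*y - 63/47, y**2 - 37/21*y - 10/21}.
Label its elements g_1 = x + 63/94*y - 63/47, g_2 = y**2 - 37/21*y - 10/21.

Reduce p = x**2 - x*y - 3*x - 159/188*y + 159/94 modulo G:
  leading term x**2: subtract (x)·g_1 from x**2 - x*y - 3*x - 159/188*y + 159/94 → -157/94*x*y - 78/47*x - 159/188*y + 159/94
  leading term x*y: subtract (-157/94*y)·g_1 from -157/94*x*y - 78/47*x - 159/188*y + 159/94 → -78/47*x + 9891/8836*y**2 - 27255/8836*y + 159/94
  leading term x: subtract (-78/47)·g_1 from -78/47*x + 9891/8836*y**2 - 27255/8836*y + 159/94 → 9891/8836*y**2 - 17427/8836*y - 2355/4418
  leading term y**2: subtract (9891/8836)·g_2 from 9891/8836*y**2 - 17427/8836*y - 2355/4418 → 0
  normal form = 0.
Since the normal form is 0, p ∈ I.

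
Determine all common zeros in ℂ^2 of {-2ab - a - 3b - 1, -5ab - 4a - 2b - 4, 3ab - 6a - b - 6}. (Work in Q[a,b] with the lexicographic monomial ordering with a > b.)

Compute a lex Gröbner basis by Buchberger's algorithm.
f_1 = -2ab - a - 3b - 1, LT = ab.
f_2 = -5ab - 4a - 2b - 4, LT = ab.
f_3 = 3ab - 6a - b - 6, LT = ab.

S(f_1,f_2): lcm = ab. S = -3/10a + 11/10b - 3/10.
  reduce S modulo (f_1, f_2, f_3):
  remainder -3/10a + 11/10b - 3/10 ≠ 0; add h_4 = -3/10a + 11/10b - 3/10 to the basis.

S(f_1,f_3): lcm = ab. S = 5/2a + 11/6b + 5/2.
  reduce S modulo (f_1, f_2, f_3, h_4):
  remainder 11b ≠ 0; add h_5 = 11b to the basis.

The other S-polynomials (S(f_2,f_3), S(f_1,h_4), S(f_2,h_4), S(f_3,h_4), S(f_1,h_5), S(f_2,h_5), S(f_3,h_5), S(h_4,h_5)) all reduce to 0 modulo the current basis, so we have a Gröbner basis.
Inter-reduce: drop elements whose leading term is divisible by another's, tail-reduce, and make monic.
Reduced Gröbner basis: {a + 1, b}.

Elimination: the polynomial b lies in the elimination ideal for b, so b ∈ {0}. For each such b, the remaining basis elements (now univariate) give the rest of the solution.
  b = 0: the earlier basis element becomes a + 1 = 0, giving a = -1 — point (-1, 0).

{(-1, 0)}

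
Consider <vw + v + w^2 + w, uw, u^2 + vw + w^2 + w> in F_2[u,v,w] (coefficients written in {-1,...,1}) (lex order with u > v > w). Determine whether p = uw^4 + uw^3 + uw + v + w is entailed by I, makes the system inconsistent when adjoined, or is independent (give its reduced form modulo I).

First compute the reduced Gröbner basis of I by Buchberger's algorithm.
f_1 = vw + v + w^2 + w, LT = vw.
f_2 = uw, LT = uw.
f_3 = u^2 + vw + w^2 + w, LT = u^2.

S(f_1,f_2): lcm = uvw. S = uv + uw^2 + uw.
  leading term uv: no divisor's leading term divides it; move uv to the remainder.
  leading term uw^2: subtract (w)·f_2 from uw^2 + uw → uw
  leading term uw: subtract (1)·f_2 from uw → 0
  remainder uv ≠ 0; add h_4 = uv to the basis.

S(f_2,f_3): lcm = u^2w. S = vw^2 + w^3 + w^2.
  leading term vw^2: subtract (w)·f_1 from vw^2 + w^3 + w^2 → vw
  leading term vw: subtract (1)·f_1 from vw → v + w^2 + w
  leading term v: no divisor's leading term divides it; move v to the remainder.
  leading term w^2: no divisor's leading term divides it; move w^2 to the remainder.
  leading term w: no divisor's leading term divides it; move w to the remainder.
  remainder v + w^2 + w ≠ 0; add h_5 = v + w^2 + w to the basis.

S(f_3,h_4): lcm = u^2v. S = v^2w + vw^2 + vw.
  leading term v^2w: subtract (v)·f_1 from v^2w + vw^2 + vw → v^2
  leading term v^2: subtract (v)·h_5 from v^2 → vw^2 + vw
  leading term vw^2: subtract (w)·f_1 from vw^2 + vw → w^3 + w^2
  leading term w^3: no divisor's leading term divides it; move w^3 to the remainder.
  leading term w^2: no divisor's leading term divides it; move w^2 to the remainder.
  remainder w^3 + w^2 ≠ 0; add h_6 = w^3 + w^2 to the basis.

The other S-polynomials (S(f_1,f_3), S(f_1,h_4), S(f_2,h_4), S(f_1,h_5), S(f_2,h_5), S(f_3,h_5), S(h_4,h_5), S(f_1,h_6), S(f_2,h_6), S(f_3,h_6), S(h_4,h_6), S(h_5,h_6)) all reduce to 0 modulo the current basis, so we have a Gröbner basis.
Inter-reduce: drop elements whose leading term is divisible by another's, tail-reduce, and make monic.
Reduced Gröbner basis: {u^2 + w^2 + w, uw, v + w^2 + w, w^3 + w^2}.
Label its elements g_1 = u^2 + w^2 + w, g_2 = uw, g_3 = v + w^2 + w, g_4 = w^3 + w^2.

Reduce p = uw^4 + uw^3 + uw + v + w modulo G:
  leading term uw^4: subtract (w^3)·g_2 from uw^4 + uw^3 + uw + v + w → uw^3 + uw + v + w
  leading term uw^3: subtract (w^2)·g_2 from uw^3 + uw + v + w → uw + v + w
  leading term uw: subtract (1)·g_2 from uw + v + w → v + w
  leading term v: subtract (1)·g_3 from v + w → w^2
  leading term w^2: no divisor's leading term divides it; move w^2 to the remainder.
  normal form = w^2.
The normal form is nonzero, so p ∉ I. Since p minus its normal form lies in I, I + (p) = I + (r) where r = w^2; decide whether this ideal is the whole ring.
Run Buchberger on G together with r (pairs among the g_i already reduce to 0 since G is a Gröbner basis):
g_1 = u^2 + w^2 + w, LT = u^2.
g_2 = uw, LT = uw.
g_3 = v + w^2 + w, LT = v.
g_4 = w^3 + w^2, LT = w^3.
r = w^2, LT = w^2.

The S-polynomials (S(g_1,g_2), S(g_1,g_3), S(g_1,g_4), S(g_1,r), S(g_2,g_3), S(g_2,g_4), S(g_2,r), S(g_3,g_4), S(g_3,r), S(g_4,r)) all reduce to 0 modulo the current basis, so we have a Gröbner basis.
Inter-reduce: drop elements whose leading term is divisible by another's, tail-reduce, and make monic.
Reduced Gröbner basis: {u^2 + w, uw, v + w, w^2}.
The reduced Gröbner basis of I + (p) is {u^2 + w, uw, v + w, w^2} ≠ {1}, a proper ideal, so the enlarged system stays consistent: p is independent of I, with normal form w^2.

uw^4 + uw^3 + uw + v + w is independent of I; its normal form modulo I is w^2.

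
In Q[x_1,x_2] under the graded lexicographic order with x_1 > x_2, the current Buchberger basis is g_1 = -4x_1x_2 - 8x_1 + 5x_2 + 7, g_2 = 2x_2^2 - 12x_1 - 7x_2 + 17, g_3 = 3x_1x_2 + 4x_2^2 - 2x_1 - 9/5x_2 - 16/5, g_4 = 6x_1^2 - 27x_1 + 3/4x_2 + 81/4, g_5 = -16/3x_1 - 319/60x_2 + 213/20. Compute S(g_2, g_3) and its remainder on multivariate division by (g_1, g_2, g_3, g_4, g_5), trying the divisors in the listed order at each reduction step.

lcm(LM(g_2), LM(g_3)) = x_1x_2^2.
S = (lcm/LT(g_2))·g_2 − (lcm/LT(g_3))·g_3 = -4/3x_2^3 - 6x_1^2 - 17/6x_1x_2 + 3/5x_2^2 + 17/2x_1 + 16/15x_2.
Reduce S modulo (g_1, g_2, g_3, g_4, g_5) in that order:
  leading term x_2^3: subtract (-2/3x_2)·g_2 from -4/3x_2^3 - 6x_1^2 - 17/6x_1x_2 + 3/5x_2^2 + 17/2x_1 + 16/15x_2 → -6x_1^2 - 65/6x_1x_2 - 61/15x_2^2 + 17/2x_1 + 62/5x_2
  leading term x_1^2: subtract (-1)·g_4 from -6x_1^2 - 65/6x_1x_2 - 61/15x_2^2 + 17/2x_1 + 62/5x_2 → -65/6x_1x_2 - 61/15x_2^2 - 37/2x_1 + 263/20x_2 + 81/4
  leading term x_1x_2: subtract (65/24)·g_1 from -65/6x_1x_2 - 61/15x_2^2 - 37/2x_1 + 263/20x_2 + 81/4 → -61/15x_2^2 + 19/6x_1 - 47/120x_2 + 31/24
  leading term x_2^2: subtract (-61/30)·g_2 from -61/15x_2^2 + 19/6x_1 - 47/120x_2 + 31/24 → -637/30x_1 - 117/8x_2 + 4303/120
  leading term x_1: subtract (637/160)·g_5 from -637/30x_1 - 117/8x_2 + 4303/120 → 62803/9600x_2 - 62803/9600
  leading term x_2: no divisor's leading term divides it; move 62803/9600x_2 to the remainder.
  leading term 1: no divisor's leading term divides it; move -62803/9600 to the remainder.
The remainder 62803/9600x_2 - 62803/9600 is nonzero, so it would be added as the next basis element.

S(g_2, g_3) = -4/3x_2^3 - 6x_1^2 - 17/6x_1x_2 + 3/5x_2^2 + 17/2x_1 + 16/15x_2; remainder on division = 62803/9600x_2 - 62803/9600.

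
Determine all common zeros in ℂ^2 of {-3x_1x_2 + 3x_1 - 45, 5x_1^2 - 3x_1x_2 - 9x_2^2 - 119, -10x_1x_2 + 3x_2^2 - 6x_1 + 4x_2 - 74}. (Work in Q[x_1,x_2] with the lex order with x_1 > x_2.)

{(5, -2)}

Compute a lex Gröbner basis by Buchberger's algorithm.
f_1 = -3x_1x_2 + 3x_1 - 45, LT = x_1x_2.
f_2 = 5x_1^2 - 3x_1x_2 - 9x_2^2 - 119, LT = x_1^2.
f_3 = -10x_1x_2 - 6x_1 + 3x_2^2 + 4x_2 - 74, LT = x_1x_2.

S(f_1,f_2): lcm = x_1^2x_2. S = -x_1^2 + 3/5x_1x_2^2 + 15x_1 + 9/5x_2^3 + 119/5x_2.
  reduce S modulo (f_1, f_2, f_3):
  remainder 15x_1 + 9/5x_2^3 - 9/5x_2^2 + 74/5x_2 - 119/5 ≠ 0; add h_4 = 15x_1 + 9/5x_2^3 - 9/5x_2^2 + 74/5x_2 - 119/5 to the basis.

S(f_1,f_3): lcm = x_1x_2. S = -8/5x_1 + 3/10x_2^2 + 2/5x_2 + 38/5.
  reduce S modulo (f_1, f_2, f_3, h_4):
  remainder 24/125x_2^3 + 27/250x_2^2 + 742/375x_2 + 1898/375 ≠ 0; add h_5 = 24/125x_2^3 + 27/250x_2^2 + 742/375x_2 + 1898/375 to the basis.

S(f_2,f_3): lcm = x_1^2x_2. S = -3/5x_1^2 - 3/10x_1x_2^2 + 2/5x_1x_2 - 37/5x_1 - 9/5x_2^3 - 119/5x_2.
  reduce S modulo (f_1, f_2, f_3, h_4, h_5):
  remainder -1203/800x_2^2 - 533/200x_2 + 137/200 ≠ 0; add h_6 = -1203/800x_2^2 - 533/200x_2 + 137/200 to the basis.

S(f_1,h_4): lcm = x_1x_2. S = -x_1 - 3/25x_2^4 + 3/25x_2^3 - 74/75x_2^2 + 119/75x_2 + 15.
  reduce S modulo (f_1, f_2, f_3, h_4, h_5, h_6):
  remainder 16963/6416x_2 + 16963/3208 ≠ 0; add h_7 = 16963/6416x_2 + 16963/3208 to the basis.

The other S-polynomials (S(f_2,h_4), S(f_3,h_4), S(f_1,h_5), S(f_2,h_5), S(f_3,h_5), S(h_4,h_5), S(f_1,h_6), S(f_2,h_6), S(f_3,h_6), S(h_4,h_6), S(h_5,h_6), S(f_1,h_7), S(f_2,h_7), S(f_3,h_7), S(h_4,h_7), S(h_5,h_7), S(h_6,h_7)) all reduce to 0 modulo the current basis, so we have a Gröbner basis.
Inter-reduce: drop elements whose leading term is divisible by another's, tail-reduce, and make monic.
Reduced Gröbner basis: {x_1 - 5, x_2 + 2}.

Elimination: the polynomial x_2 + 2 lies in the elimination ideal for x_2, so x_2 ∈ {-2}. For each such x_2, the remaining basis elements (now univariate) give the rest of the solution.
  x_2 = -2: the earlier basis element becomes x_1 - 5 = 0, giving x_1 = 5 — point (5, -2).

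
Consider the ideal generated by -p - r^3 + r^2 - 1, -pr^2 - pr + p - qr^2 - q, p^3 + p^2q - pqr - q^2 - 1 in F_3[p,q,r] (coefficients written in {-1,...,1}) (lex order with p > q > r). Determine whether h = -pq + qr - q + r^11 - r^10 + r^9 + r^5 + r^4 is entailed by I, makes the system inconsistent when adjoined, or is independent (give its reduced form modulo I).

First compute the reduced Gröbner basis of I by Buchberger's algorithm.
f_1 = -p - r^3 + r^2 - 1, LT = p.
f_2 = -pr^2 - pr + p - qr^2 - q, LT = pr^2.
f_3 = p^3 + p^2q - pqr - q^2 - 1, LT = p^3.

S(f_1,f_2): lcm = pr^2. S = -pr + p - qr^2 - q + r^5 - r^4 + r^2.
  reduce S modulo (f_1, f_2, f_3):
  remainder -qr^2 - q + r^5 + r^3 - r^2 + r - 1 ≠ 0; add k_4 = -qr^2 - q + r^5 + r^3 - r^2 + r - 1 to the basis.

S(f_1,f_3): lcm = p^3. S = -p^2q + p^2r^3 - p^2r^2 + p^2 + pqr + q^2 + 1.
  reduce S modulo (f_1, f_2, f_3, k_4):
  remainder q^2 - qr - q - r^8 + r^7 - r^6 - r^5 + r^4 + r^2 - 1 ≠ 0; add k_5 = q^2 - qr - q - r^8 + r^7 - r^6 - r^5 + r^4 + r^2 - 1 to the basis.

S(f_2,f_3): lcm = p^3r^2. S = p^3r - p^3 + p^2q + pqr^3 + q^2r^2 + r^2.
  reduce S modulo (f_1, f_2, f_3, k_4, k_5):
  remainder qr - r^10 + r^9 - r^8 - r^5 - r^4 + r^3 + r^2 - r + 1 ≠ 0; add k_6 = qr - r^10 + r^9 - r^8 - r^5 - r^4 + r^3 + r^2 - r + 1 to the basis.

S(f_2,k_6): lcm = pqr^2. S = pqr - pq + pr^11 - pr^10 + pr^9 + pr^6 + pr^5 - pr^4 - pr^3 + pr^2 - pr + q^2r^2 + q^2.
  reduce S modulo (f_1, f_2, f_3, k_4, k_5, k_6):
  remainder q - r^14 - r^13 + r^12 - r^10 - r^8 + r^7 - r^6 + r^5 - r^4 - r^2 - r ≠ 0; add k_7 = q - r^14 - r^13 + r^12 - r^10 - r^8 + r^7 - r^6 + r^5 - r^4 - r^2 - r to the basis.

S(k_4,k_6): lcm = qr^2. S = q + r^11 - r^10 + r^9 + r^6 - r^4 + r^3 - r^2 + r + 1.
  reduce S modulo (f_1, f_2, f_3, k_4, k_5, k_6, k_7):
  remainder r^14 + r^13 - r^12 + r^11 + r^9 + r^8 - r^7 - r^6 - r^5 + r^3 - r + 1 ≠ 0; add k_8 = r^14 + r^13 - r^12 + r^11 + r^9 + r^8 - r^7 - r^6 - r^5 + r^3 - r + 1 to the basis.

S(k_5,k_6): lcm = q^2r. S = qr^10 - qr^9 + qr^8 + qr^5 + qr^4 - qr^3 + qr^2 - q - r^9 + r^8 - r^7 - r^6 + r^5 + r^3 - r.
  reduce S modulo (f_1, f_2, f_3, k_4, k_5, k_6, k_7, k_8):
  remainder r^13 - r^12 - r^11 - r^10 + r^9 + r^8 - r^5 + r^4 - r^2 - r ≠ 0; add k_9 = r^13 - r^12 - r^11 - r^10 + r^9 + r^8 - r^5 + r^4 - r^2 - r to the basis.

S(k_5,k_7): lcm = q^2. S = qr^14 + qr^13 - qr^12 + qr^10 + qr^8 - qr^7 + qr^6 - qr^5 + qr^4 + qr^2 - q - r^8 + r^7 - r^6 - r^5 + r^4 + r^2 - 1.
  reduce S modulo (f_1, f_2, f_3, k_4, k_5, k_6, k_7, k_8, k_9):
  remainder -r^12 + r^11 + r^10 + r^9 - r^8 - r^7 + r^4 - r^3 + r + 1 ≠ 0; add k_10 = -r^12 + r^11 + r^10 + r^9 - r^8 - r^7 + r^4 - r^3 + r + 1 to the basis.

The other S-polynomials (S(f_1,k_4), S(f_2,k_4), S(f_3,k_4), S(f_1,k_5), S(f_2,k_5), S(f_3,k_5), S(k_4,k_5), S(f_1,k_6), S(f_3,k_6), S(f_1,k_7), S(f_2,k_7), S(f_3,k_7), S(k_4,k_7), S(k_6,k_7), S(f_1,k_8), S(f_2,k_8), S(f_3,k_8), S(k_4,k_8), S(k_5,k_8), S(k_6,k_8), S(k_7,k_8), S(f_1,k_9), S(f_2,k_9), S(f_3,k_9), S(k_4,k_9), S(k_5,k_9), S(k_6,k_9), S(k_7,k_9), S(k_8,k_9), S(f_1,k_10), S(f_2,k_10), S(f_3,k_10), S(k_4,k_10), S(k_5,k_10), S(k_6,k_10), S(k_7,k_10), S(k_8,k_10), S(k_9,k_10)) all reduce to 0 modulo the current basis, so we have a Gröbner basis.
Inter-reduce: drop elements whose leading term is divisible by another's, tail-reduce, and make monic.
Reduced Gröbner basis: {p + r^3 - r^2 + 1, q + r^11 - r^10 + r^9 + r^6 - r^4 + r^3 - r^2 + r + 1, r^12 - r^11 - r^10 - r^9 + r^8 + r^7 - r^4 + r^3 - r - 1}.
Label its elements g_1 = p + r^3 - r^2 + 1, g_2 = q + r^11 - r^10 + r^9 + r^6 - r^4 + r^3 - r^2 + r + 1, g_3 = r^12 - r^11 - r^10 - r^9 + r^8 + r^7 - r^4 + r^3 - r - 1.

Reduce h = -pq + qr - q + r^11 - r^10 + r^9 + r^5 + r^4 modulo G:
  leading term pq: subtract (-q)·g_1 from -pq + qr - q + r^11 - r^10 + r^9 + r^5 + r^4 → qr^3 - qr^2 + qr + r^11 - r^10 + r^9 + r^5 + r^4
  leading term qr^3: subtract (r^3)·g_2 from qr^3 - qr^2 + qr + r^11 - r^10 + r^9 + r^5 + r^4 → -qr^2 + qr - r^14 + r^13 - r^12 + r^11 - r^10 + r^7 - r^6 - r^5 - r^3
  leading term qr^2: subtract (-r^2)·g_2 from -qr^2 + qr - r^14 + r^13 - r^12 + r^11 - r^10 + r^7 - r^6 - r^5 - r^3 → qr - r^14 - r^13 + r^12 - r^11 - r^10 + r^8 + r^7 + r^6 - r^4 + r^2
  leading term qr: subtract (r)·g_2 from qr - r^14 - r^13 + r^12 - r^11 - r^10 + r^8 + r^7 + r^6 - r^4 + r^2 → -r^14 - r^13 + r^10 + r^8 + r^6 + r^5 + r^4 + r^3 - r
  leading term r^14: subtract (-r^2)·g_3 from -r^14 - r^13 + r^10 + r^8 + r^6 + r^5 + r^4 + r^3 - r → r^13 - r^12 - r^11 - r^10 + r^9 + r^8 - r^5 + r^4 - r^2 - r
  leading term r^13: subtract (r)·g_3 from r^13 - r^12 - r^11 - r^10 + r^9 + r^8 - r^5 + r^4 - r^2 - r → 0
  normal form = 0.
Since the normal form is 0, h ∈ I.

-pq + qr - q + r^11 - r^10 + r^9 + r^5 + r^4 lies in I (it reduces to 0).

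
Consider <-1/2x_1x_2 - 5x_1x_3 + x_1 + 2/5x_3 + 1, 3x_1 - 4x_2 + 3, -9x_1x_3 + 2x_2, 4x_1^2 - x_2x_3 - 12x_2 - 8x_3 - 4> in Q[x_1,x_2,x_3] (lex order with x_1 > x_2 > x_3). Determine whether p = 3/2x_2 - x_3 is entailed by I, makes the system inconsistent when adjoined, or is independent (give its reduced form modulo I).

3/2x_2 - x_3 lies in I (it reduces to 0).

First compute the reduced Gröbner basis of I by Buchberger's algorithm.
f_1 = -1/2x_1x_2 - 5x_1x_3 + x_1 + 2/5x_3 + 1, LT = x_1x_2.
f_2 = 3x_1 - 4x_2 + 3, LT = x_1.
f_3 = -9x_1x_3 + 2x_2, LT = x_1x_3.
f_4 = 4x_1^2 - x_2x_3 - 12x_2 - 8x_3 - 4, LT = x_1^2.

S(f_1,f_2): lcm = x_1x_2. S = 10x_1x_3 - 2x_1 + 4/3x_2^2 - x_2 - 4/5x_3 - 2.
  leading term x_1x_3: subtract (10/3x_3)·f_2 from 10x_1x_3 - 2x_1 + 4/3x_2^2 - x_2 - 4/5x_3 - 2 → -2x_1 + 4/3x_2^2 + 40/3x_2x_3 - x_2 - 54/5x_3 - 2
  leading term x_1: subtract (-2/3)·f_2 from -2x_1 + 4/3x_2^2 + 40/3x_2x_3 - x_2 - 54/5x_3 - 2 → 4/3x_2^2 + 40/3x_2x_3 - 11/3x_2 - 54/5x_3
  leading term x_2^2: no divisor's leading term divides it; move 4/3x_2^2 to the remainder.
  leading term x_2x_3: no divisor's leading term divides it; move 40/3x_2x_3 to the remainder.
  leading term x_2: no divisor's leading term divides it; move -11/3x_2 to the remainder.
  leading term x_3: no divisor's leading term divides it; move -54/5x_3 to the remainder.
  remainder 4/3x_2^2 + 40/3x_2x_3 - 11/3x_2 - 54/5x_3 ≠ 0; add h_5 = 4/3x_2^2 + 40/3x_2x_3 - 11/3x_2 - 54/5x_3 to the basis.

S(f_1,f_3): lcm = x_1x_2x_3. S = 10x_1x_3^2 - 2x_1x_3 + 2/9x_2^2 - 4/5x_3^2 - 2x_3.
  leading term x_1x_3^2: subtract (10/3x_3^2)·f_2 from 10x_1x_3^2 - 2x_1x_3 + 2/9x_2^2 - 4/5x_3^2 - 2x_3 → -2x_1x_3 + 2/9x_2^2 + 40/3x_2x_3^2 - 54/5x_3^2 - 2x_3
  leading term x_1x_3: subtract (-2/3x_3)·f_2 from -2x_1x_3 + 2/9x_2^2 + 40/3x_2x_3^2 - 54/5x_3^2 - 2x_3 → 2/9x_2^2 + 40/3x_2x_3^2 - 8/3x_2x_3 - 54/5x_3^2
  leading term x_2^2: subtract (1/6)·h_5 from 2/9x_2^2 + 40/3x_2x_3^2 - 8/3x_2x_3 - 54/5x_3^2 → 40/3x_2x_3^2 - 44/9x_2x_3 + 11/18x_2 - 54/5x_3^2 + 9/5x_3
  leading term x_2x_3^2: no divisor's leading term divides it; move 40/3x_2x_3^2 to the remainder.
  leading term x_2x_3: no divisor's leading term divides it; move -44/9x_2x_3 to the remainder.
  leading term x_2: no divisor's leading term divides it; move 11/18x_2 to the remainder.
  leading term x_3^2: no divisor's leading term divides it; move -54/5x_3^2 to the remainder.
  leading term x_3: no divisor's leading term divides it; move 9/5x_3 to the remainder.
  remainder 40/3x_2x_3^2 - 44/9x_2x_3 + 11/18x_2 - 54/5x_3^2 + 9/5x_3 ≠ 0; add h_6 = 40/3x_2x_3^2 - 44/9x_2x_3 + 11/18x_2 - 54/5x_3^2 + 9/5x_3 to the basis.

S(f_1,f_4): lcm = x_1^2x_2. S = 10x_1^2x_3 - 2x_1^2 - 4/5x_1x_3 - 2x_1 + 1/4x_2^2x_3 + 3x_2^2 + 2x_2x_3 + x_2.
  leading term x_1^2x_3: subtract (10/3x_1x_3)·f_2 from 10x_1^2x_3 - 2x_1^2 - 4/5x_1x_3 - 2x_1 + 1/4x_2^2x_3 + 3x_2^2 + 2x_2x_3 + x_2 → -2x_1^2 + 40/3x_1x_2x_3 - 54/5x_1x_3 - 2x_1 + 1/4x_2^2x_3 + 3x_2^2 + 2x_2x_3 + x_2
  leading term x_1^2: subtract (-2/3x_1)·f_2 from -2x_1^2 + 40/3x_1x_2x_3 - 54/5x_1x_3 - 2x_1 + 1/4x_2^2x_3 + 3x_2^2 + 2x_2x_3 + x_2 → 40/3x_1x_2x_3 - 8/3x_1x_2 - 54/5x_1x_3 + 1/4x_2^2x_3 + 3x_2^2 + 2x_2x_3 + x_2
  leading term x_1x_2x_3: subtract (-80/3x_3)·f_1 from 40/3x_1x_2x_3 - 8/3x_1x_2 - 54/5x_1x_3 + 1/4x_2^2x_3 + 3x_2^2 + 2x_2x_3 + x_2 → -8/3x_1x_2 - 400/3x_1x_3^2 + 238/15x_1x_3 + 1/4x_2^2x_3 + 3x_2^2 + 2x_2x_3 + x_2 + 32/3x_3^2 + 80/3x_3
  leading term x_1x_2: subtract (16/3)·f_1 from -8/3x_1x_2 - 400/3x_1x_3^2 + 238/15x_1x_3 + 1/4x_2^2x_3 + 3x_2^2 + 2x_2x_3 + x_2 + 32/3x_3^2 + 80/3x_3 → -400/3x_1x_3^2 + 638/15x_1x_3 - 16/3x_1 + 1/4x_2^2x_3 + 3x_2^2 + 2x_2x_3 + x_2 + 32/3x_3^2 + 368/15x_3 - 16/3
  leading term x_1x_3^2: subtract (-400/9x_3^2)·f_2 from -400/3x_1x_3^2 + 638/15x_1x_3 - 16/3x_1 + 1/4x_2^2x_3 + 3x_2^2 + 2x_2x_3 + x_2 + 32/3x_3^2 + 368/15x_3 - 16/3 → 638/15x_1x_3 - 16/3x_1 + 1/4x_2^2x_3 + 3x_2^2 - 1600/9x_2x_3^2 + 2x_2x_3 + x_2 + 144x_3^2 + 368/15x_3 - 16/3
  leading term x_1x_3: subtract (638/45x_3)·f_2 from 638/15x_1x_3 - 16/3x_1 + 1/4x_2^2x_3 + 3x_2^2 - 1600/9x_2x_3^2 + 2x_2x_3 + x_2 + 144x_3^2 + 368/15x_3 - 16/3 → -16/3x_1 + 1/4x_2^2x_3 + 3x_2^2 - 1600/9x_2x_3^2 + 2642/45x_2x_3 + x_2 + 144x_3^2 - 18x_3 - 16/3
  leading term x_1: subtract (-16/9)·f_2 from -16/3x_1 + 1/4x_2^2x_3 + 3x_2^2 - 1600/9x_2x_3^2 + 2642/45x_2x_3 + x_2 + 144x_3^2 - 18x_3 - 16/3 → 1/4x_2^2x_3 + 3x_2^2 - 1600/9x_2x_3^2 + 2642/45x_2x_3 - 55/9x_2 + 144x_3^2 - 18x_3
  leading term x_2^2x_3: subtract (3/16x_3)·h_5 from 1/4x_2^2x_3 + 3x_2^2 - 1600/9x_2x_3^2 + 2642/45x_2x_3 - 55/9x_2 + 144x_3^2 - 18x_3 → 3x_2^2 - 3245/18x_2x_3^2 + 42767/720x_2x_3 - 55/9x_2 + 5841/40x_3^2 - 18x_3
  leading term x_2^2: subtract (9/4)·h_5 from 3x_2^2 - 3245/18x_2x_3^2 + 42767/720x_2x_3 - 55/9x_2 + 5841/40x_3^2 - 18x_3 → -3245/18x_2x_3^2 + 21167/720x_2x_3 + 77/36x_2 + 5841/40x_3^2 + 63/10x_3
  leading term x_2x_3^2: subtract (-649/48)·h_6 from -3245/18x_2x_3^2 + 21167/720x_2x_3 + 77/36x_2 + 5841/40x_3^2 + 63/10x_3 → -79279/2160x_2x_3 + 8987/864x_2 + 2451/80x_3
  leading term x_2x_3: no divisor's leading term divides it; move -79279/2160x_2x_3 to the remainder.
  leading term x_2: no divisor's leading term divides it; move 8987/864x_2 to the remainder.
  leading term x_3: no divisor's leading term divides it; move 2451/80x_3 to the remainder.
  remainder -79279/2160x_2x_3 + 8987/864x_2 + 2451/80x_3 ≠ 0; add h_7 = -79279/2160x_2x_3 + 8987/864x_2 + 2451/80x_3 to the basis.

S(f_2,f_3): lcm = x_1x_3. S = -4/3x_2x_3 + 2/9x_2 + x_3.
  leading term x_2x_3: subtract (2880/79279)·h_7 from -4/3x_2x_3 + 2/9x_2 + x_3 → -111052/713511x_2 - 8957/79279x_3
  leading term x_2: no divisor's leading term divides it; move -111052/713511x_2 to the remainder.
  leading term x_3: no divisor's leading term divides it; move -8957/79279x_3 to the remainder.
  remainder -111052/713511x_2 - 8957/79279x_3 ≠ 0; add h_8 = -111052/713511x_2 - 8957/79279x_3 to the basis.

S(f_2,f_4): lcm = x_1^2. S = -4/3x_1x_2 + x_1 + 1/4x_2x_3 + 3x_2 + 2x_3 + 1.
  leading term x_1x_2: subtract (8/3)·f_1 from -4/3x_1x_2 + x_1 + 1/4x_2x_3 + 3x_2 + 2x_3 + 1 → 40/3x_1x_3 - 5/3x_1 + 1/4x_2x_3 + 3x_2 + 14/15x_3 - 5/3
  leading term x_1x_3: subtract (40/9x_3)·f_2 from 40/3x_1x_3 - 5/3x_1 + 1/4x_2x_3 + 3x_2 + 14/15x_3 - 5/3 → -5/3x_1 + 649/36x_2x_3 + 3x_2 - 62/5x_3 - 5/3
  leading term x_1: subtract (-5/9)·f_2 from -5/3x_1 + 649/36x_2x_3 + 3x_2 - 62/5x_3 - 5/3 → 649/36x_2x_3 + 7/9x_2 - 62/5x_3
  leading term x_2x_3: subtract (-38940/79279)·h_7 from 649/36x_2x_3 + 7/9x_2 - 62/5x_3 → 11200813/1902696x_2 + 4199293/1585580x_3
  leading term x_2: subtract (-33602439/888416)·h_8 from 11200813/1902696x_2 + 4199293/1585580x_3 → -7217617/4442080x_3
  leading term x_3: no divisor's leading term divides it; move -7217617/4442080x_3 to the remainder.
  remainder -7217617/4442080x_3 ≠ 0; add h_9 = -7217617/4442080x_3 to the basis.

The other S-polynomials (S(f_3,f_4), S(f_1,h_5), S(f_2,h_5), S(f_3,h_5), S(f_4,h_5), S(f_1,h_6), S(f_2,h_6), S(f_3,h_6), S(f_4,h_6), S(h_5,h_6), S(f_1,h_7), S(f_2,h_7), S(f_3,h_7), S(f_4,h_7), S(h_5,h_7), S(h_6,h_7), S(f_1,h_8), S(f_2,h_8), S(f_3,h_8), S(f_4,h_8), S(h_5,h_8), S(h_6,h_8), S(h_7,h_8), S(f_1,h_9), S(f_2,h_9), S(f_3,h_9), S(f_4,h_9), S(h_5,h_9), S(h_6,h_9), S(h_7,h_9), S(h_8,h_9)) all reduce to 0 modulo the current basis, so we have a Gröbner basis.
Inter-reduce: drop elements whose leading term is divisible by another's, tail-reduce, and make monic.
Reduced Gröbner basis: {x_1 + 1, x_2, x_3}.
Label its elements g_1 = x_1 + 1, g_2 = x_2, g_3 = x_3.

Reduce p = 3/2x_2 - x_3 modulo G:
  leading term x_2: subtract (3/2)·g_2 from 3/2x_2 - x_3 → -x_3
  leading term x_3: subtract (-1)·g_3 from -x_3 → 0
  normal form = 0.
Since the normal form is 0, p ∈ I.

The remainder on division by a Gröbner basis is unique — it is the normal form.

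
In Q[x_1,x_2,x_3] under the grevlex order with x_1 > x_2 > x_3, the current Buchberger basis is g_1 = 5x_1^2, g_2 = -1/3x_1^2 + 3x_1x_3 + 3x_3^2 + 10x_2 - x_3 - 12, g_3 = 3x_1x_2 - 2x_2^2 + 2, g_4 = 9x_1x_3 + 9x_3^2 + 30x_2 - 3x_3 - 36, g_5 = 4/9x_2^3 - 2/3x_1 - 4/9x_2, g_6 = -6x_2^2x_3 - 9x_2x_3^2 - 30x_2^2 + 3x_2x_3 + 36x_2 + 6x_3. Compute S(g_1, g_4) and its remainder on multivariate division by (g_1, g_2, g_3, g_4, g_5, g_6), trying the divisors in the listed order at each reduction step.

S(g_1, g_4) = -x_1x_3^2 - 10/3x_1x_2 + 1/3x_1x_3 + 4x_1; remainder on division = x_3^3 - 20/9x_2^2 + 10/3x_2x_3 - 2/3x_3^2 + 4x_1 - 10/9x_2 - 35/9x_3 + 32/9.

lcm(LM(g_1), LM(g_4)) = x_1^2x_3.
S = (lcm/LT(g_1))·g_1 − (lcm/LT(g_4))·g_4 = -x_1x_3^2 - 10/3x_1x_2 + 1/3x_1x_3 + 4x_1.
Reduce S modulo (g_1, g_2, g_3, g_4, g_5, g_6) in that order:
  leading term x_1x_3^2: subtract (-1/9x_3)·g_4 from -x_1x_3^2 - 10/3x_1x_2 + 1/3x_1x_3 + 4x_1 → x_3^3 - 10/3x_1x_2 + 1/3x_1x_3 + 10/3x_2x_3 - 1/3x_3^2 + 4x_1 - 4x_3
  leading term x_3^3: no divisor's leading term divides it; move x_3^3 to the remainder.
  leading term x_1x_2: subtract (-10/9)·g_3 from -10/3x_1x_2 + 1/3x_1x_3 + 10/3x_2x_3 - 1/3x_3^2 + 4x_1 - 4x_3 → -20/9x_2^2 + 1/3x_1x_3 + 10/3x_2x_3 - 1/3x_3^2 + 4x_1 - 4x_3 + 20/9
  leading term x_2^2: no divisor's leading term divides it; move -20/9x_2^2 to the remainder.
  leading term x_1x_3: subtract (1/27)·g_4 from 1/3x_1x_3 + 10/3x_2x_3 - 1/3x_3^2 + 4x_1 - 4x_3 + 20/9 → 10/3x_2x_3 - 2/3x_3^2 + 4x_1 - 10/9x_2 - 35/9x_3 + 32/9
  leading term x_2x_3: no divisor's leading term divides it; move 10/3x_2x_3 to the remainder.
  leading term x_3^2: no divisor's leading term divides it; move -2/3x_3^2 to the remainder.
  leading term x_1: no divisor's leading term divides it; move 4x_1 to the remainder.
  leading term x_2: no divisor's leading term divides it; move -10/9x_2 to the remainder.
  leading term x_3: no divisor's leading term divides it; move -35/9x_3 to the remainder.
  leading term 1: no divisor's leading term divides it; move 32/9 to the remainder.
The remainder x_3^3 - 20/9x_2^2 + 10/3x_2x_3 - 2/3x_3^2 + 4x_1 - 10/9x_2 - 35/9x_3 + 32/9 is nonzero, so it would be added as the next basis element.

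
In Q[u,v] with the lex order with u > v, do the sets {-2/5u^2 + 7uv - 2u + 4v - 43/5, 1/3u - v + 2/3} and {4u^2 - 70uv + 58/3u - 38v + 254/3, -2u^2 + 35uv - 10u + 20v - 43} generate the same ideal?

Two ideals are equal iff their reduced Gröbner bases coincide (the reduced basis is unique for a fixed ordering).
Buchberger on the first generating set:
f_1 = -2/5u^2 + 7uv - 2u + 4v - 43/5, LT = u^2.
f_2 = 1/3u - v + 2/3, LT = u.

S(f_1,f_2): lcm = u^2. S = -29/2uv + 3u - 10v + 43/2.
  leading term uv: subtract (-87/2v)·f_2 from -29/2uv + 3u - 10v + 43/2 → 3u - 87/2v^2 + 19v + 43/2
  leading term u: subtract (9)·f_2 from 3u - 87/2v^2 + 19v + 43/2 → -87/2v^2 + 28v + 31/2
  leading term v^2: no divisor's leading term divides it; move -87/2v^2 to the remainder.
  leading term v: no divisor's leading term divides it; move 28v to the remainder.
  leading term 1: no divisor's leading term divides it; move 31/2 to the remainder.
  remainder -87/2v^2 + 28v + 31/2 ≠ 0; add g_3 = -87/2v^2 + 28v + 31/2 to the basis.

The other S-polynomials (S(f_1,g_3), S(f_2,g_3)) all reduce to 0 modulo the current basis, so we have a Gröbner basis.
Inter-reduce: drop elements whose leading term is divisible by another's, tail-reduce, and make monic.
Reduced Gröbner basis: {u - 3v + 2, v^2 - 56/87v - 31/87}.

Buchberger on the second generating set:
h_1 = 4u^2 - 70uv + 58/3u - 38v + 254/3, LT = u^2.
h_2 = -2u^2 + 35uv - 10u + 20v - 43, LT = u^2.

S(h_1,h_2): lcm = u^2. S = -1/6u + 1/2v - 1/3.
  leading term u: no divisor's leading term divides it; move -1/6u to the remainder.
  leading term v: no divisor's leading term divides it; move 1/2v to the remainder.
  leading term 1: no divisor's leading term divides it; move -1/3 to the remainder.
  remainder -1/6u + 1/2v - 1/3 ≠ 0; add k_3 = -1/6u + 1/2v - 1/3 to the basis.

S(h_1,k_3): lcm = u^2. S = -29/2uv + 17/6u - 19/2v + 127/6.
  leading term uv: subtract (87v)·k_3 from -29/2uv + 17/6u - 19/2v + 127/6 → 17/6u - 87/2v^2 + 39/2v + 127/6
  leading term u: subtract (-17)·k_3 from 17/6u - 87/2v^2 + 39/2v + 127/6 → -87/2v^2 + 28v + 31/2
  leading term v^2: no divisor's leading term divides it; move -87/2v^2 to the remainder.
  leading term v: no divisor's leading term divides it; move 28v to the remainder.
  leading term 1: no divisor's leading term divides it; move 31/2 to the remainder.
  remainder -87/2v^2 + 28v + 31/2 ≠ 0; add k_4 = -87/2v^2 + 28v + 31/2 to the basis.

The other S-polynomials (S(h_2,k_3), S(h_1,k_4), S(h_2,k_4), S(k_3,k_4)) all reduce to 0 modulo the current basis, so we have a Gröbner basis.
Inter-reduce: drop elements whose leading term is divisible by another's, tail-reduce, and make monic.
Reduced Gröbner basis: {u - 3v + 2, v^2 - 56/87v - 31/87}.

Same reduced basis, so the two generating sets span the same ideal.

Yes, the ideals are equal.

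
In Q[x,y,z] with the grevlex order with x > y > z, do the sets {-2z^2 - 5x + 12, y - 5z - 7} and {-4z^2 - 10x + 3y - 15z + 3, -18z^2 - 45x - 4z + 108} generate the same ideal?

Since reduced Gröbner bases are canonical representatives of ideals under a given ordering, it suffices to compute and compare them.
Buchberger on the first generating set:
f_1 = -2z^2 - 5x + 12, LT = z^2.
f_2 = y - 5z - 7, LT = y.

S(f_1,f_2): leading monomials are coprime, so the S-polynomial reduces to 0 (Buchberger's first criterion).
Every S-polynomial of the final basis reduces to 0, so we have a Gröbner basis.
Inter-reduce: drop elements whose leading term is divisible by another's, tail-reduce, and make monic.
Reduced Gröbner basis: {z^2 + 5/2x - 6, y - 5z - 7}.

Buchberger on the second generating set:
h_1 = -4z^2 - 10x + 3y - 15z + 3, LT = z^2.
h_2 = -18z^2 - 45x - 4z + 108, LT = z^2.

S(h_1,h_2): lcm = z^2. S = -3/4y + 127/36z + 21/4.
  leading term y: no divisor's leading term divides it; move -3/4y to the remainder.
  leading term z: no divisor's leading term divides it; move 127/36z to the remainder.
  leading term 1: no divisor's leading term divides it; move 21/4 to the remainder.
  remainder -3/4y + 127/36z + 21/4 ≠ 0; add k_3 = -3/4y + 127/36z + 21/4 to the basis.

S(h_1,k_3): leading monomials are coprime, so the S-polynomial reduces to 0 (Buchberger's first criterion).
S(h_2,k_3): leading monomials are coprime, so the S-polynomial reduces to 0 (Buchberger's first criterion).
Every S-polynomial of the final basis reduces to 0, so we have a Gröbner basis.
Inter-reduce: drop elements whose leading term is divisible by another's, tail-reduce, and make monic.
Reduced Gröbner basis: {z^2 + 5/2x + 2/9z - 6, y - 127/27z - 7}.

The bases are distinct; the ideals are different.

No, the ideals differ.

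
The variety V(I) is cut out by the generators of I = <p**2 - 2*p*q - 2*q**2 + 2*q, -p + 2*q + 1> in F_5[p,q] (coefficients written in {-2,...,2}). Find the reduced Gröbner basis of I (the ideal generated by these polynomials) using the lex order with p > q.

f_1 = p**2 - 2*p*q - 2*q**2 + 2*q, LT = p**2.
f_2 = -p + 2*q + 1, LT = p.

S(f_1,f_2): lcm = p**2. S = p - 2*q**2 + 2*q.
  leading term p: subtract (-1)·f_2 from p - 2*q**2 + 2*q → -2*q**2 - q + 1
  leading term q**2: no divisor's leading term divides it; move -2*q**2 to the remainder.
  leading term q: no divisor's leading term divides it; move -q to the remainder.
  leading term 1: no divisor's leading term divides it; move 1 to the remainder.
  remainder -2*q**2 - q + 1 ≠ 0; add g_3 = -2*q**2 - q + 1 to the basis.

The other S-polynomials (S(f_1,g_3), S(f_2,g_3)) all reduce to 0 modulo the current basis, so we have a Gröbner basis.
Inter-reduce: drop elements whose leading term is divisible by another's, tail-reduce, and make monic.

G = {p - 2*q - 1, q**2 - 2*q + 2}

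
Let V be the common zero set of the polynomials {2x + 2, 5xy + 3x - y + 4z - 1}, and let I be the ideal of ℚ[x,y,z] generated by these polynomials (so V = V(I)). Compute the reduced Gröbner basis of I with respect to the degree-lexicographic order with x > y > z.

G = {x + 1, y - ⅔z + ⅔}

f_1 = 2x + 2, LT = x.
f_2 = 5xy + 3x - y + 4z - 1, LT = xy.

S(f_1,f_2): lcm = xy. S = -⅗x + 6/5y - ⅘z + ⅕.
  leading term x: subtract (-3/10)·f_1 from -⅗x + 6/5y - ⅘z + ⅕ → 6/5y - ⅘z + ⅘
  leading term y: no divisor's leading term divides it; move 6/5y to the remainder.
  leading term z: no divisor's leading term divides it; move -⅘z to the remainder.
  leading term 1: no divisor's leading term divides it; move ⅘ to the remainder.
  remainder 6/5y - ⅘z + ⅘ ≠ 0; add g_3 = 6/5y - ⅘z + ⅘ to the basis.

The other S-polynomials (S(f_1,g_3), S(f_2,g_3)) all reduce to 0 modulo the current basis, so we have a Gröbner basis.
Inter-reduce: drop elements whose leading term is divisible by another's, tail-reduce, and make monic.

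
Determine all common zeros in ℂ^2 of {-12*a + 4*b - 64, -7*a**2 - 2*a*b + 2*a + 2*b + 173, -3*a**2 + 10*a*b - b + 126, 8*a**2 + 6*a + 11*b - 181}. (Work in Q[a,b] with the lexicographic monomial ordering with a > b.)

Compute a lex Gröbner basis by Buchberger's algorithm.
f_1 = -12*a + 4*b - 64, LT = a.
f_2 = -7*a**2 - 2*a*b + 2*a + 2*b + 173, LT = a**2.
f_3 = -3*a**2 + 10*a*b - b + 126, LT = a**2.
f_4 = 8*a**2 + 6*a + 11*b - 181, LT = a**2.

S(f_1,f_2): lcm = a**2. S = -13/21*a*b + 118/21*a + 2/7*b + 173/7.
  reduce S modulo (f_1, f_2, f_3, f_4):
  remainder -13/63*b**2 + 344/63*b - 331/63 ≠ 0; add h_5 = -13/63*b**2 + 344/63*b - 331/63 to the basis.

S(f_1,f_3): lcm = a**2. S = 3*a*b + 16/3*a - 1/3*b + 42.
  reduce S modulo (f_1, f_2, f_3, f_4, h_5):
  remainder 1393/117*b - 1393/117 ≠ 0; add h_6 = 1393/117*b - 1393/117 to the basis.

The other S-polynomials (S(f_1,f_4), S(f_2,f_3), S(f_2,f_4), S(f_3,f_4), S(f_1,h_5), S(f_2,h_5), S(f_3,h_5), S(f_4,h_5), S(f_1,h_6), S(f_2,h_6), S(f_3,h_6), S(f_4,h_6), S(h_5,h_6)) all reduce to 0 modulo the current basis, so we have a Gröbner basis.
Inter-reduce: drop elements whose leading term is divisible by another's, tail-reduce, and make monic.
Reduced Gröbner basis: {a + 5, b - 1}.

From the last basis element, b - 1 = 0, so b takes values in {1}. Each choice, substituted upward through the basis, yields the corresponding point(s) of the solution set.
  b = 1: the earlier basis element becomes a + 5 = 0, giving a = -5 — point (-5, 1).

{(-5, 1)}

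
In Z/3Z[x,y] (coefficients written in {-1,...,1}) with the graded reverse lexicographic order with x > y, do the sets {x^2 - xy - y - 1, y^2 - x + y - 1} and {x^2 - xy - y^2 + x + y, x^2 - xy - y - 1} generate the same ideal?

Since reduced Gröbner bases are canonical representatives of ideals under a given ordering, it suffices to compute and compare them.
Buchberger on the first generating set:
f_1 = x^2 - xy - y - 1, LT = x^2.
f_2 = y^2 - x + y - 1, LT = y^2.

S(f_1,f_2): leading monomials are coprime, so the S-polynomial reduces to 0 (Buchberger's first criterion).
Every S-polynomial of the final basis reduces to 0, so we have a Gröbner basis.
Inter-reduce: drop elements whose leading term is divisible by another's, tail-reduce, and make monic.
Reduced Gröbner basis: {x^2 - xy - y - 1, y^2 - x + y - 1}.

Buchberger on the second generating set:
h_1 = x^2 - xy - y^2 + x + y, LT = x^2.
h_2 = x^2 - xy - y - 1, LT = x^2.

S(h_1,h_2): lcm = x^2. S = -y^2 + x - y + 1.
  leading term y^2: no divisor's leading term divides it; move -y^2 to the remainder.
  leading term x: no divisor's leading term divides it; move x to the remainder.
  leading term y: no divisor's leading term divides it; move -y to the remainder.
  leading term 1: no divisor's leading term divides it; move 1 to the remainder.
  remainder -y^2 + x - y + 1 ≠ 0; add k_3 = -y^2 + x - y + 1 to the basis.

S(h_1,k_3): leading monomials are coprime, so the S-polynomial reduces to 0 (Buchberger's first criterion).
S(h_2,k_3): leading monomials are coprime, so the S-polynomial reduces to 0 (Buchberger's first criterion).
Every S-polynomial of the final basis reduces to 0, so we have a Gröbner basis.
Inter-reduce: drop elements whose leading term is divisible by another's, tail-reduce, and make monic.
Reduced Gröbner basis: {x^2 - xy - y - 1, y^2 - x + y - 1}.

The two bases agree; hence the ideals are identical.

Yes, the ideals are equal.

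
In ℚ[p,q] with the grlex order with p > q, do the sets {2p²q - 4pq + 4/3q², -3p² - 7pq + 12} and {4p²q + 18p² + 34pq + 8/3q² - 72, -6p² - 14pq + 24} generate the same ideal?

Two ideals are equal iff their reduced Gröbner bases coincide (the reduced basis is unique for a fixed ordering).
Buchberger on the first generating set:
f_1 = 2p²q - 4pq + 4/3q², LT = p²q.
f_2 = -3p² - 7pq + 12, LT = p².

S(f_1,f_2): lcm = p²q. S = -7/3pq² - 2pq + ⅔q² + 4q.
  leading term pq²: no divisor's leading term divides it; move -7/3pq² to the remainder.
  leading term pq: no divisor's leading term divides it; move -2pq to the remainder.
  leading term q²: no divisor's leading term divides it; move ⅔q² to the remainder.
  leading term q: no divisor's leading term divides it; move 4q to the remainder.
  remainder -7/3pq² - 2pq + ⅔q² + 4q ≠ 0; add g_3 = -7/3pq² - 2pq + ⅔q² + 4q to the basis.

S(f_1,g_3): lcm = p²q². S = -6/7p²q - 12/7pq² + ⅔q³ + 12/7pq.
  leading term p²q: subtract (-3/7)·f_1 from -6/7p²q - 12/7pq² + ⅔q³ + 12/7pq → -12/7pq² + ⅔q³ + 4/7q²
  leading term pq²: subtract (36/49)·g_3 from -12/7pq² + ⅔q³ + 4/7q² → ⅔q³ + 72/49pq + 4/49q² - 144/49q
  leading term q³: no divisor's leading term divides it; move ⅔q³ to the remainder.
  leading term pq: no divisor's leading term divides it; move 72/49pq to the remainder.
  leading term q²: no divisor's leading term divides it; move 4/49q² to the remainder.
  leading term q: no divisor's leading term divides it; move -144/49q to the remainder.
  remainder ⅔q³ + 72/49pq + 4/49q² - 144/49q ≠ 0; add g_4 = ⅔q³ + 72/49pq + 4/49q² - 144/49q to the basis.

The other S-polynomials (S(f_2,g_3), S(f_1,g_4), S(f_2,g_4), S(g_3,g_4)) all reduce to 0 modulo the current basis, so we have a Gröbner basis.
Inter-reduce: drop elements whose leading term is divisible by another's, tail-reduce, and make monic.
Reduced Gröbner basis: {pq² + 6/7pq - 2/7q² - 12/7q, q³ + 108/49pq + 6/49q² - 216/49q, p² + 7/3pq - 4}.

Buchberger on the second generating set:
h_1 = 4p²q + 18p² + 34pq + 8/3q² - 72, LT = p²q.
h_2 = -6p² - 14pq + 24, LT = p².

S(h_1,h_2): lcm = p²q. S = -7/3pq² + 9/2p² + 17/2pq + ⅔q² + 4q - 18.
  leading term pq²: no divisor's leading term divides it; move -7/3pq² to the remainder.
  leading term p²: subtract (-¾)·h_2 from 9/2p² + 17/2pq + ⅔q² + 4q - 18 → -2pq + ⅔q² + 4q
  leading term pq: no divisor's leading term divides it; move -2pq to the remainder.
  leading term q²: no divisor's leading term divides it; move ⅔q² to the remainder.
  leading term q: no divisor's leading term divides it; move 4q to the remainder.
  remainder -7/3pq² - 2pq + ⅔q² + 4q ≠ 0; add k_3 = -7/3pq² - 2pq + ⅔q² + 4q to the basis.

S(h_1,k_3): lcm = p²q². S = 51/14p²q + 123/14pq² + ⅔q³ + 12/7pq - 18q.
  leading term p²q: subtract (51/56)·h_1 from 51/14p²q + 123/14pq² + ⅔q³ + 12/7pq - 18q → 123/14pq² + ⅔q³ - 459/28p² - 117/4pq - 17/7q² - 18q + 459/7
  leading term pq²: subtract (-369/98)·k_3 from 123/14pq² + ⅔q³ - 459/28p² - 117/4pq - 17/7q² - 18q + 459/7 → ⅔q³ - 459/28p² - 7209/196pq + 4/49q² - 144/49q + 459/7
  leading term q³: no divisor's leading term divides it; move ⅔q³ to the remainder.
  leading term p²: subtract (153/56)·h_2 from -459/28p² - 7209/196pq + 4/49q² - 144/49q + 459/7 → 72/49pq + 4/49q² - 144/49q
  leading term pq: no divisor's leading term divides it; move 72/49pq to the remainder.
  leading term q²: no divisor's leading term divides it; move 4/49q² to the remainder.
  leading term q: no divisor's leading term divides it; move -144/49q to the remainder.
  remainder ⅔q³ + 72/49pq + 4/49q² - 144/49q ≠ 0; add k_4 = ⅔q³ + 72/49pq + 4/49q² - 144/49q to the basis.

The other S-polynomials (S(h_2,k_3), S(h_1,k_4), S(h_2,k_4), S(k_3,k_4)) all reduce to 0 modulo the current basis, so we have a Gröbner basis.
Inter-reduce: drop elements whose leading term is divisible by another's, tail-reduce, and make monic.
Reduced Gröbner basis: {pq² + 6/7pq - 2/7q² - 12/7q, q³ + 108/49pq + 6/49q² - 216/49q, p² + 7/3pq - 4}.

These coincide, so the ideals are equal.

Yes, the ideals are equal.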